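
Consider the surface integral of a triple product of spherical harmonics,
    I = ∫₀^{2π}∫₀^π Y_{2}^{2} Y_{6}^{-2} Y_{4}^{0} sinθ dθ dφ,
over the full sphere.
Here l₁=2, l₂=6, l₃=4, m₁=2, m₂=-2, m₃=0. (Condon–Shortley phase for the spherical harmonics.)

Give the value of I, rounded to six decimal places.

m-sum 0 ✓  L=12 even ✓  4≤4≤8 ✓
Π(2lᵢ+1) = 5×13×9 = 585
triangle coeff Δ(2,6,4) = 1/6435
Σ_t [2,2]: t=2:+1/2304 = 1/2304
(3j)²=5/143 [(2 6 4; 0 0 0)], sign=+1
Σ_t [0,0]: t=0:+1/13824 = 1/13824
(3j)²=14/1287 [(2 6 4; 2 -2 0)], sign=+1
⇒ 4πI² = 350/1573
I = (+1)√(350/1573/(4π)) = 0.13306527

0.133065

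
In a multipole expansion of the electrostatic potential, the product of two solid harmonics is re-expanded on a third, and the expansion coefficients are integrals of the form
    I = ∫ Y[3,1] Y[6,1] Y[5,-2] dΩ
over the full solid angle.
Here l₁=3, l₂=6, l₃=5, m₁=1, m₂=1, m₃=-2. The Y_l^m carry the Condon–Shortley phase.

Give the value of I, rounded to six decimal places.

0.080575

m-sum 0 ✓  L=14 even ✓  3≤5≤9 ✓
Π(2lᵢ+1) = 7×13×11 = 1001
triangle coeff Δ(3,6,5) = 1/675675
Σ_t [1,3]: t=1:−1/8640 t=2:+1/2304 t=3:−1/8640 = 7/34560
(3j)²=7/429 [(3 6 5; 0 0 0)], sign=-1
Σ_t [0,2]: t=0:+1/241920 t=1:−1/8640 t=2:+1/5760 = 1/16128
(3j)²=5/1001 [(3 6 5; 1 1 -2)], sign=-1
⇒ 4πI² = 35/429
I = (+1)√(35/429/(4π)) = 0.08057502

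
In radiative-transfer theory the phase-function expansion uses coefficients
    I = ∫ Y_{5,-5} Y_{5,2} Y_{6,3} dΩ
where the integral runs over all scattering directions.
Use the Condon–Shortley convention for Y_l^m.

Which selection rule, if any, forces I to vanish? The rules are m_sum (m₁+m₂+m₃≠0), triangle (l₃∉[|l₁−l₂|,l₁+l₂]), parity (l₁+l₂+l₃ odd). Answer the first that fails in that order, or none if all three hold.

none

azimuthal sum: -5 + 2 + 3 = 0  ✓
0 ≤ 6 ≤ 10 (triangle on l)  ✓
L = 5 + 5 + 6 = 16 (even)  ✓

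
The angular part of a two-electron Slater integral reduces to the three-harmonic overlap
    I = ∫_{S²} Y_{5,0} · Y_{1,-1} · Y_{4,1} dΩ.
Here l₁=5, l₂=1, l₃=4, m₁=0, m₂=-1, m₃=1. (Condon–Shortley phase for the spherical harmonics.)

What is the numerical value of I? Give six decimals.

Rules hold: Σm=0, L=10 even, 4≤4≤6.
N = 11·3·9 = 297
Δ = 2!·8!·0!/11! = 1/495
Racah Σ t=1..1: t=1:−1/576 = -1/576
⇒ 3j(5 1 4; 0 0 0)² = 5/99, sgn -1
Racah Σ t=0..0: t=0:+1/1440 = 1/1440
⇒ 3j(5 1 4; 0 -1 1)² = 2/99, sgn -1
4πI² = N·(3j₀)²·(3jₘ)² = 10/33
I = +1·√(0.30303/4π) = 0.15528807

0.155288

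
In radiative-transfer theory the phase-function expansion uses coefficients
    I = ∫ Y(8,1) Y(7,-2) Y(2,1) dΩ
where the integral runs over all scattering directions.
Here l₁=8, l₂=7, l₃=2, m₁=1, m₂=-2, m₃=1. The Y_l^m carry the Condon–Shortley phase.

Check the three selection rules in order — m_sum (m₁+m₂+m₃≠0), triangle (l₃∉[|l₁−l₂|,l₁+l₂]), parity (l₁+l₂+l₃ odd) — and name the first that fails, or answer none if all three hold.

azimuthal sum: 1 − 2 + 1 = 0  ✓
1 ≤ 2 ≤ 15 (triangle on l)  ✓
L = 8 + 7 + 2 = 17 (odd)  ✗

parity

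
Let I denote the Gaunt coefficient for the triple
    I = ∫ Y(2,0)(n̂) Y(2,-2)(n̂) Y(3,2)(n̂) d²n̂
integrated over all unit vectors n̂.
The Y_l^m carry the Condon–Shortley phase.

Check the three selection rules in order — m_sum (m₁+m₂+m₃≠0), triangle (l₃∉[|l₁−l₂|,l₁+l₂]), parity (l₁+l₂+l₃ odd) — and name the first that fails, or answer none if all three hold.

parity

azimuthal sum: 0 − 2 + 2 = 0  ✓
0 ≤ 3 ≤ 4 (triangle on l)  ✓
L = 2 + 2 + 3 = 7 (odd)  ✗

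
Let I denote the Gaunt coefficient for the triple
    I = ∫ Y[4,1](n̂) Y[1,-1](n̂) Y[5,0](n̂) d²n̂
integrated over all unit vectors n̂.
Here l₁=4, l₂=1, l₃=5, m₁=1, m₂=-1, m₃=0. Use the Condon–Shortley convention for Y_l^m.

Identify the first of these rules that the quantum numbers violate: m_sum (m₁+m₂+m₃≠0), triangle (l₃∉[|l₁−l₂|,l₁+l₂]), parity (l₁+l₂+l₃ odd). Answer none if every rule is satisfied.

m₁+m₂+m₃ = 1 − 1 + 0 = 0  ✓
triangle: |4−1|=3 ≤ l₃=5 ≤ 4+1=5  ✓
parity: l₁+l₂+l₃ = 10 is even  ✓

none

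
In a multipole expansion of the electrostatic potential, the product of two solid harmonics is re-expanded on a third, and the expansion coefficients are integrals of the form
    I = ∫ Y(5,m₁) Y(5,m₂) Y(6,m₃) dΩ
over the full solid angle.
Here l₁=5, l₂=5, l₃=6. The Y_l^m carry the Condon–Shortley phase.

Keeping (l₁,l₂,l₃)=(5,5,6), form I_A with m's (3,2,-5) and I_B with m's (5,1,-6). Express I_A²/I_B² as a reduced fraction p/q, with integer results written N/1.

7/15

Same 5,5,6: normalisation and zero-m 3j drop out of the ratio.
A: Δ: 4! 6! 6! / 17! → 1/28588560; sum: t=1:−1/518400 t=2:+1/345600 = 1/1036800; 3j²(5 5 6; 3 2 -5) = Δ·Π!·Σ² = 7/2210  (sign -1)
B: Δ: 4! 6! 6! / 17! → 1/28588560; sum: t=0:+1/12441600 = 1/12441600; 3j²(5 5 6; 5 1 -6) = Δ·Π!·Σ² = 3/442  (sign +1)
I_A²/I_B² = (7/2210)/(3/442) = 7/15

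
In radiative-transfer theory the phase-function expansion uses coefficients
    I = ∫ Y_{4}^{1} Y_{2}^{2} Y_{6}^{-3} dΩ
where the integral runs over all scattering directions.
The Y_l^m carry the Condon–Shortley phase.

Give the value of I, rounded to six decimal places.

Rules hold: Σm=0, L=12 even, 2≤6≤6.
N = 9·5·13 = 585
Δ = 0!·8!·4!/13! = 1/6435
Racah Σ t=0..0: t=0:+1/2304 = 1/2304
⇒ 3j(4 2 6; 0 0 0)² = 5/143, sgn +1
Racah Σ t=0..0: t=0:+1/17280 = 1/17280
⇒ 3j(4 2 6; 1 2 -3)² = 14/715, sgn -1
4πI² = N·(3j₀)²·(3jₘ)² = 630/1573
I = -1·√(0.400509/4π) = -0.17852580

-0.178526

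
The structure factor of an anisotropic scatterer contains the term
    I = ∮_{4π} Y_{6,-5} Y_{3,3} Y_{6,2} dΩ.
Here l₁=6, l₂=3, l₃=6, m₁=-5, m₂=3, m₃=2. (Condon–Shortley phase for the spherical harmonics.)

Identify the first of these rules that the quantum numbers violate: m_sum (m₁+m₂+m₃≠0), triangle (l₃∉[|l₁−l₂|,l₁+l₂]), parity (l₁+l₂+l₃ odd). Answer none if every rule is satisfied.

m₁+m₂+m₃ = -5 + 3 + 2 = 0  ✓
triangle: |6−3|=3 ≤ l₃=6 ≤ 6+3=9  ✓
parity: l₁+l₂+l₃ = 15 is odd  ✗

parity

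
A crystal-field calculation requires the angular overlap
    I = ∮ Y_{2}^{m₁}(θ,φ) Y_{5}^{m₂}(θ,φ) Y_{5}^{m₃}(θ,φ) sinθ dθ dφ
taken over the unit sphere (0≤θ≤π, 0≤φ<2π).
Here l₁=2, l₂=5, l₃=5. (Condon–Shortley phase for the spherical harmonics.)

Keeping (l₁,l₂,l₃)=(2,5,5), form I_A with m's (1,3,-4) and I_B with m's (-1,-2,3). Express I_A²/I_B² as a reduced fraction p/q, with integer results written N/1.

147/100

Shared (l₁,l₂,l₃)=(2,5,5): N and (l;000)² cancel in I_A²/I_B².
A: Δ = 2!·2!·8!/13! = 1/38610; Racah Σ t=0..1: t=0:+1/80640 t=1:−1/10080 = -1/11520; ⇒ 3j(2 5 5; 1 3 -4)² = 49/1430, sgn +1
B: Δ = 2!·2!·8!/13! = 1/38610; Racah Σ t=1..2: t=1:−1/2880 t=2:+1/10080 = -1/4032; ⇒ 3j(2 5 5; -1 -2 3)² = 10/429, sgn -1
I_A²/I_B² = (49/1430)/(10/429) = 147/100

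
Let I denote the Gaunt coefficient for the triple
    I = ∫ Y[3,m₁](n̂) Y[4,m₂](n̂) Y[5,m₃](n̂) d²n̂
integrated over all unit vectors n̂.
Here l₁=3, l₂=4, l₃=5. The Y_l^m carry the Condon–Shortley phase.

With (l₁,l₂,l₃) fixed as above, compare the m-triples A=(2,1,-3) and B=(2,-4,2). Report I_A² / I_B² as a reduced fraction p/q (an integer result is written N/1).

3/28

Shared (l₁,l₂,l₃)=(3,4,5): N and (l;000)² cancel in I_A²/I_B².
A: Δ = 2!·4!·6!/13! = 1/180180; Racah Σ t=0..1: t=0:+1/1440 t=1:−1/1152 = -1/5760; ⇒ 3j(3 4 5; 2 1 -3)² = 1/858, sgn -1
B: Δ = 2!·4!·6!/13! = 1/180180; Racah Σ t=0..0: t=0:+1/8640 = 1/8640; ⇒ 3j(3 4 5; 2 -4 2)² = 14/1287, sgn -1
I_A²/I_B² = (1/858)/(14/1287) = 3/28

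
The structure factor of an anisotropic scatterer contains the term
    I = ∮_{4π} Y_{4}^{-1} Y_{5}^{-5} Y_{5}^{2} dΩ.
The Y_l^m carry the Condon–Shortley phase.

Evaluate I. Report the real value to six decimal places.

-1 − 5 + 2 = -4 ≠ 0: azimuthal integral kills it; I = 0

0.000000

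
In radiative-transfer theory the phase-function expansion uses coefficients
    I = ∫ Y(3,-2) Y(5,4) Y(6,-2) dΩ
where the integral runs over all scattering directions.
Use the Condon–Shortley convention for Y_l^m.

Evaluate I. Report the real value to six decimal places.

Checks pass: Σm=0; 14 even; l₃=6∈[2,8].
(2·3+1)(2·5+1)(2·6+1) = 1001
Δ: 2! 4! 8! / 15! → 1/675675
sum: t=0:+1/8640 t=1:−1/2304 t=2:+1/8640 = -7/34560
3j²(3 5 6; 0 0 0) = Δ·Π!·Σ² = 7/429  (sign -1)
sum: t=1:−1/967680 t=2:+1/60480 = 1/64512
3j²(3 5 6; -2 4 -2) = Δ·Π!·Σ² = 15/1001  (sign +1)
combine: 4πI² = 1001·7/429·15/1001 = 35/143
take √, sign -1: I = -0.13956004

-0.139560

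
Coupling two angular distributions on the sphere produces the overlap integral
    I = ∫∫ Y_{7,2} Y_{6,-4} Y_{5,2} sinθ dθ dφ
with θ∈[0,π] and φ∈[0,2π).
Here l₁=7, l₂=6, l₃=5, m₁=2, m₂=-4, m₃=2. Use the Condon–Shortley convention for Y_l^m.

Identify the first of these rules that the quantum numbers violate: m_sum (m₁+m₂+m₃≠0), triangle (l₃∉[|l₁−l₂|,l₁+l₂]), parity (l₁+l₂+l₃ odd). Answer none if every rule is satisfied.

azimuthal sum: 2 − 4 + 2 = 0  ✓
1 ≤ 5 ≤ 13 (triangle on l)  ✓
L = 7 + 6 + 5 = 18 (even)  ✓

none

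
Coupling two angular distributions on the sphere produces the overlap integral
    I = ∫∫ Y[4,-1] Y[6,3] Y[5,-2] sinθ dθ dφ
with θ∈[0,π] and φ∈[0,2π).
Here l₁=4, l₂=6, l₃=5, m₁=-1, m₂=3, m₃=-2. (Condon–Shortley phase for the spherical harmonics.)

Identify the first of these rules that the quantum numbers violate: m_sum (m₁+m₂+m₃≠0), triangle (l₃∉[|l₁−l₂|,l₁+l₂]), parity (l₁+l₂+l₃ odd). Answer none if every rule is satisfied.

parity

azimuthal sum: -1 + 3 − 2 = 0  ✓
2 ≤ 5 ≤ 10 (triangle on l)  ✓
L = 4 + 6 + 5 = 15 (odd)  ✗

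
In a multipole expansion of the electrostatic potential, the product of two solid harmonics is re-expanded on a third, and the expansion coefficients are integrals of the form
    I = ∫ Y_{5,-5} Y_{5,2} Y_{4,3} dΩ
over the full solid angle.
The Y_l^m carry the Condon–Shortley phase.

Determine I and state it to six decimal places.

0.140629

Rules hold: Σm=0, L=14 even, 0≤4≤10.
N = 11·11·9 = 1089
Δ = 6!·4!·4!/15! = 1/3153150
Racah Σ t=1..5: t=1:−1/69120 t=2:+1/1728 t=3:−1/576 t=4:+1/1728 t=5:−1/69120 = -7/11520
⇒ 3j(5 5 4; 0 0 0)² = 2/143, sgn -1
Racah Σ t=6..6: t=6:+1/103680 = 1/103680
⇒ 3j(5 5 4; -5 2 3)² = 7/429, sgn -1
4πI² = N·(3j₀)²·(3jₘ)² = 42/169
I = +1·√(0.248521/4π) = 0.14062948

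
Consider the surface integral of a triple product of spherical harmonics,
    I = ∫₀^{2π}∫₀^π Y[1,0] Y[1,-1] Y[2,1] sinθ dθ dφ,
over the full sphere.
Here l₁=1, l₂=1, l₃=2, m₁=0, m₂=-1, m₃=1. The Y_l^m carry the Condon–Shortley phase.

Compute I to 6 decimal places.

-0.218510

Checks pass: Σm=0; 4 even; l₃=2∈[0,2].
(2·1+1)(2·1+1)(2·2+1) = 45
Δ: 0! 2! 2! / 5! → 1/30
sum: t=0:+1/1 = 1/1
3j²(1 1 2; 0 0 0) = Δ·Π!·Σ² = 2/15  (sign +1)
sum: t=0:+1/2 = 1/2
3j²(1 1 2; 0 -1 1) = Δ·Π!·Σ² = 1/10  (sign -1)
combine: 4πI² = 45·2/15·1/10 = 3/5
take √, sign -1: I = -0.21850969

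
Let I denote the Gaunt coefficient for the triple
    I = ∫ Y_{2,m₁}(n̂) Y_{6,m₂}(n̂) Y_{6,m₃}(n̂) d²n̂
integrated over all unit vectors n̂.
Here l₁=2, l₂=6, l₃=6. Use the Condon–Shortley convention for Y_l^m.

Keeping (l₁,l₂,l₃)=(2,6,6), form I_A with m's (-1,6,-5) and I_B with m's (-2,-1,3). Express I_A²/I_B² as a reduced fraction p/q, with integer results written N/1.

Shared (l₁,l₂,l₃)=(2,6,6): N and (l;000)² cancel in I_A²/I_B².
A: Δ = 2!·2!·10!/15! = 1/90090; Racah Σ t=2..2: t=2:+1/7257600 = 1/7257600; ⇒ 3j(2 6 6; -1 6 -5)² = 11/455, sgn -1
B: Δ = 2!·2!·10!/15! = 1/90090; Racah Σ t=2..2: t=2:+1/120960 = 1/120960; ⇒ 3j(2 6 6; -2 -1 3)² = 24/1001, sgn -1
I_A²/I_B² = (11/455)/(24/1001) = 121/120

121/120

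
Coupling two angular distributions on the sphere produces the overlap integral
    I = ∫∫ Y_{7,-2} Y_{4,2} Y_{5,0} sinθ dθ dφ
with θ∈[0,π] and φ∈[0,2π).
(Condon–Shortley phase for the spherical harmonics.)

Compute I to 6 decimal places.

Rules hold: Σm=0, L=16 even, 3≤5≤11.
N = 15·9·11 = 1485
Δ = 6!·8!·2!/17! = 1/6126120
Racah Σ t=2..4: t=2:+1/69120 t=3:−1/20736 t=4:+1/69120 = -1/51840
⇒ 3j(7 4 5; 0 0 0)² = 280/21879, sgn +1
Racah Σ t=4..6: t=4:+1/69120 t=5:−1/69120 t=6:+1/1036800 = 1/1036800
⇒ 3j(7 4 5; -2 2 0)² = 1/7293, sgn -1
4πI² = N·(3j₀)²·(3jₘ)² = 1400/537251
I = -1·√(0.00260586/4π) = -0.01440026

-0.014400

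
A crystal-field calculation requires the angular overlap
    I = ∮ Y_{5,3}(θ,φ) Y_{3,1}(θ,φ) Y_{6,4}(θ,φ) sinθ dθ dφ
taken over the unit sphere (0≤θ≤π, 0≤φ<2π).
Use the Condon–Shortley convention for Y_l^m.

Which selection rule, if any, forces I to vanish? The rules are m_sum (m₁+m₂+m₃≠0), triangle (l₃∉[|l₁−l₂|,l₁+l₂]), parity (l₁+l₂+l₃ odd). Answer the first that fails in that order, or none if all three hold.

m_sum

Σmᵢ = 8  ✗
l₃∈[|l₁−l₂|,l₁+l₂]=[2,8], have l₃=6
Σlᵢ = 14 ⇒ even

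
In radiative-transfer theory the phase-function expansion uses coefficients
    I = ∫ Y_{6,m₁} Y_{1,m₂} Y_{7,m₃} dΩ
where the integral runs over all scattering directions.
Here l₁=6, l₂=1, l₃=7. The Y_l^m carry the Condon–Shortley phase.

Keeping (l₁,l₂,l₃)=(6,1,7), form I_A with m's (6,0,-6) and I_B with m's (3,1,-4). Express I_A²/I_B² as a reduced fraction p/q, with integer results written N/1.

13/55

Shared (l₁,l₂,l₃)=(6,1,7): N and (l;000)² cancel in I_A²/I_B².
A: Δ = 0!·12!·2!/15! = 1/1365; Racah Σ t=0..0: t=0:+1/479001600 = 1/479001600; ⇒ 3j(6 1 7; 6 0 -6)² = 1/105, sgn -1
B: Δ = 0!·12!·2!/15! = 1/1365; Racah Σ t=0..0: t=0:+1/4354560 = 1/4354560; ⇒ 3j(6 1 7; 3 1 -4)² = 11/273, sgn -1
I_A²/I_B² = (1/105)/(11/273) = 13/55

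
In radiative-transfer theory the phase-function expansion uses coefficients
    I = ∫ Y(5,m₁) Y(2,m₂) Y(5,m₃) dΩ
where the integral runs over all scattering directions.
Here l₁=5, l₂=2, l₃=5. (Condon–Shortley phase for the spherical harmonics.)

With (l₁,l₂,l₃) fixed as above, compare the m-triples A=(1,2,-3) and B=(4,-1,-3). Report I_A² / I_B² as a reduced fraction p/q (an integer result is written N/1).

16/21

Same 5,2,5: normalisation and zero-m 3j drop out of the ratio.
A: Δ: 2! 8! 2! / 13! → 1/38610; sum: t=2:+1/5760 = 1/5760; 3j²(5 2 5; 1 2 -3) = Δ·Π!·Σ² = 56/2145  (sign +1)
B: Δ: 2! 8! 2! / 13! → 1/38610; sum: t=0:+1/10080 t=1:−1/80640 = 1/11520; 3j²(5 2 5; 4 -1 -3) = Δ·Π!·Σ² = 49/1430  (sign +1)
I_A²/I_B² = (56/2145)/(49/1430) = 16/21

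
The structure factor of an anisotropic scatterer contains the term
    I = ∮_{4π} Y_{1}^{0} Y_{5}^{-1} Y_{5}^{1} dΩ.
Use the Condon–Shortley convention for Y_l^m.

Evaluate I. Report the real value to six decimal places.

0.000000

L=11 odd ⇒ parity kills the (l;000) factor ⇒ I = 0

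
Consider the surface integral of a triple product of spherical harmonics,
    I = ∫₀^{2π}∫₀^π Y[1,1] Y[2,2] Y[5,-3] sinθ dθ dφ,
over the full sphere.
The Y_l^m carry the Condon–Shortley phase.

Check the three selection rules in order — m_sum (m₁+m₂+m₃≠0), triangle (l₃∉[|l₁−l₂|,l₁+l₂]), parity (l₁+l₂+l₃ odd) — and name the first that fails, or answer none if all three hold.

m₁+m₂+m₃ = 1 + 2 − 3 = 0  ✓
triangle: |1−2|=1 ≤ l₃=5 ≤ 1+2=3  ✗
parity: l₁+l₂+l₃ = 8 is even

triangle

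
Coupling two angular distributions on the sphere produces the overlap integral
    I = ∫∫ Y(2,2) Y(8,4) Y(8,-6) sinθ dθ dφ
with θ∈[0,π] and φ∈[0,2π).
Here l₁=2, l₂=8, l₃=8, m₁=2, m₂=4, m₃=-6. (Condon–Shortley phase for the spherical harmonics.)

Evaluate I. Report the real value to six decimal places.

Checks pass: Σm=0; 18 even; l₃=8∈[6,10].
(2·2+1)(2·8+1)(2·8+1) = 1445
Δ: 2! 2! 14! / 19! → 1/348840
sum: t=0:+1/116121600 t=1:−1/25401600 t=2:+1/116121600 = -1/45158400
3j²(2 8 8; 0 0 0) = Δ·Π!·Σ² = 24/1615  (sign -1)
sum: t=0:+1/3832012800 = 1/3832012800
3j²(2 8 8; 2 4 -6) = Δ·Π!·Σ² = 91/9690  (sign +1)
combine: 4πI² = 1445·24/1615·91/9690 = 364/1805
take √, sign -1: I = -0.12667974

-0.126680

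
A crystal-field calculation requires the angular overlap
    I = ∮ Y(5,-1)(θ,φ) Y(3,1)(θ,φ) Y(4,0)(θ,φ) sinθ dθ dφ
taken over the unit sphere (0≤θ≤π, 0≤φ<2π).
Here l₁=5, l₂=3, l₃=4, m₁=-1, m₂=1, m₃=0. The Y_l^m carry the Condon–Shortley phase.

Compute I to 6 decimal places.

-0.086020

Rules hold: Σm=0, L=12 even, 2≤4≤8.
N = 11·7·9 = 693
Δ = 4!·6!·2!/13! = 1/180180
Racah Σ t=1..3: t=1:−1/576 t=2:+1/144 t=3:−1/576 = 1/288
⇒ 3j(5 3 4; 0 0 0)² = 20/1001, sgn +1
Racah Σ t=2..4: t=2:+1/384 t=3:−1/216 t=4:+1/2304 = -11/6912
⇒ 3j(5 3 4; -1 1 0)² = 11/1638, sgn -1
4πI² = N·(3j₀)²·(3jₘ)² = 110/1183
I = -1·√(0.0929839/4π) = -0.08601992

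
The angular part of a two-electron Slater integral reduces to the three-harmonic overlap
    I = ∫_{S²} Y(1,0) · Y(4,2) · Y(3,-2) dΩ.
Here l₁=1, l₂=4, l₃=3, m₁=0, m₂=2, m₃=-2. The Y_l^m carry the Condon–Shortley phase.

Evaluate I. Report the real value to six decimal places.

0.213244

Checks pass: Σm=0; 8 even; l₃=3∈[3,5].
(2·1+1)(2·4+1)(2·3+1) = 189
Δ: 2! 0! 6! / 9! → 1/252
sum: t=1:−1/36 = -1/36
3j²(1 4 3; 0 0 0) = Δ·Π!·Σ² = 4/63  (sign +1)
sum: t=1:−1/120 = -1/120
3j²(1 4 3; 0 2 -2) = Δ·Π!·Σ² = 1/21  (sign +1)
combine: 4πI² = 189·4/63·1/21 = 4/7
take √, sign +1: I = 0.21324362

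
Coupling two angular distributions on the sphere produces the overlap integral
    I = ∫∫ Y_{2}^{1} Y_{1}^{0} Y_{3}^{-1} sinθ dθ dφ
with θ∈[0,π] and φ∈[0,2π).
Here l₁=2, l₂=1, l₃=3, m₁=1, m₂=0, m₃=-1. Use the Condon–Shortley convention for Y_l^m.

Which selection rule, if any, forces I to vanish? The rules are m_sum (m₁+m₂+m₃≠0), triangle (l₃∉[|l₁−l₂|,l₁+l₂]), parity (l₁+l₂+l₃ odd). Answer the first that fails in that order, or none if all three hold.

azimuthal sum: 1 + 0 − 1 = 0  ✓
1 ≤ 3 ≤ 3 (triangle on l)  ✓
L = 2 + 1 + 3 = 6 (even)  ✓

none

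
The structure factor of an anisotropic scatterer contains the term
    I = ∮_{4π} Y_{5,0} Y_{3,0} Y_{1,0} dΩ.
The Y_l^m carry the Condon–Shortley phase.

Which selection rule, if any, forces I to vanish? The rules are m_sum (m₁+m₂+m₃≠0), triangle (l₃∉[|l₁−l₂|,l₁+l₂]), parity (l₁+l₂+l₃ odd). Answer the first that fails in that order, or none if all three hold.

triangle

azimuthal sum: 0 + 0 + 0 = 0  ✓
2 ≤ 1 ≤ 8 (triangle on l)  ✗
L = 5 + 3 + 1 = 9 (odd)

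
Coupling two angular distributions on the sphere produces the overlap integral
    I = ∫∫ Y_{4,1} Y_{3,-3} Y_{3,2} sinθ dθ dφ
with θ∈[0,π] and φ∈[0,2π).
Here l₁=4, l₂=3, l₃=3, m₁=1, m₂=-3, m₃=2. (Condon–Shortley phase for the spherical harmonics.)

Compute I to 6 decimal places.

0.140463

Rules hold: Σm=0, L=10 even, 1≤3≤7.
N = 9·7·7 = 441
Δ = 4!·4!·2!/11! = 1/34650
Racah Σ t=1..3: t=1:−1/72 t=2:+1/16 t=3:−1/72 = 5/144
⇒ 3j(4 3 3; 0 0 0)² = 2/77, sgn -1
Racah Σ t=0..0: t=0:+1/288 = 1/288
⇒ 3j(4 3 3; 1 -3 2)² = 5/231, sgn -1
4πI² = N·(3j₀)²·(3jₘ)² = 30/121
I = +1·√(0.247934/4π) = 0.14046335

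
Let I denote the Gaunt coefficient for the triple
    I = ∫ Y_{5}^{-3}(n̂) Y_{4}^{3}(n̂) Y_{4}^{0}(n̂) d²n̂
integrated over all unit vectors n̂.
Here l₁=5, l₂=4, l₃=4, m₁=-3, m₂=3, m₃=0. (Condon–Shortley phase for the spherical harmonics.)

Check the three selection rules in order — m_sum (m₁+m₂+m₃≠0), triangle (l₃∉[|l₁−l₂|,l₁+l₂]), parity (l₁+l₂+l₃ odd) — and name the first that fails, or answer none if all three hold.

parity

m₁+m₂+m₃ = -3 + 3 + 0 = 0  ✓
triangle: |5−4|=1 ≤ l₃=4 ≤ 5+4=9  ✓
parity: l₁+l₂+l₃ = 13 is odd  ✗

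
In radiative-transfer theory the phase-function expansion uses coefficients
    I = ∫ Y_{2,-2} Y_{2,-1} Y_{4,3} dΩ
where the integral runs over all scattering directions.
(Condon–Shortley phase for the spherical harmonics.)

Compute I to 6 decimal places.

Checks pass: Σm=0; 8 even; l₃=4∈[0,4].
(2·2+1)(2·2+1)(2·4+1) = 225
Δ: 0! 4! 4! / 9! → 1/630
sum: t=0:+1/16 = 1/16
3j²(2 2 4; 0 0 0) = Δ·Π!·Σ² = 2/35  (sign +1)
sum: t=0:+1/144 = 1/144
3j²(2 2 4; -2 -1 3) = Δ·Π!·Σ² = 1/18  (sign -1)
combine: 4πI² = 225·2/35·1/18 = 5/7
take √, sign -1: I = -0.23841361

-0.238414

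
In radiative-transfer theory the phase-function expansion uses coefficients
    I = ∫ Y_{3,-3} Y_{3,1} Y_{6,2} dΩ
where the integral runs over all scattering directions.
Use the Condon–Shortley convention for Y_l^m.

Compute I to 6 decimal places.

Rules hold: Σm=0, L=12 even, 0≤6≤6.
N = 7·7·13 = 637
Δ = 0!·6!·6!/13! = 1/12012
Racah Σ t=0..0: t=0:+1/1296 = 1/1296
⇒ 3j(3 3 6; 0 0 0)² = 100/3003, sgn +1
Racah Σ t=0..0: t=0:+1/34560 = 1/34560
⇒ 3j(3 3 6; -3 1 2)² = 1/429, sgn +1
4πI² = N·(3j₀)²·(3jₘ)² = 700/14157
I = +1·√(0.0494455/4π) = 0.06272757

0.062728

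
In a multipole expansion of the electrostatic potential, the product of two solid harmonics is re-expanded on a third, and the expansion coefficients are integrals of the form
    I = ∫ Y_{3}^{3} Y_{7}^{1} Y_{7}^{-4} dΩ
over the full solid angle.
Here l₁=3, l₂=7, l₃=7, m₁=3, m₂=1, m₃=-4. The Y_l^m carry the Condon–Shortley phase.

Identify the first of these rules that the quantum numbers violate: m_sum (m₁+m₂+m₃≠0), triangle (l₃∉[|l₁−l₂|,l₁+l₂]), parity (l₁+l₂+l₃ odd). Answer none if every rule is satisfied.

parity

m₁+m₂+m₃ = 3 + 1 − 4 = 0  ✓
triangle: |3−7|=4 ≤ l₃=7 ≤ 3+7=10  ✓
parity: l₁+l₂+l₃ = 17 is odd  ✗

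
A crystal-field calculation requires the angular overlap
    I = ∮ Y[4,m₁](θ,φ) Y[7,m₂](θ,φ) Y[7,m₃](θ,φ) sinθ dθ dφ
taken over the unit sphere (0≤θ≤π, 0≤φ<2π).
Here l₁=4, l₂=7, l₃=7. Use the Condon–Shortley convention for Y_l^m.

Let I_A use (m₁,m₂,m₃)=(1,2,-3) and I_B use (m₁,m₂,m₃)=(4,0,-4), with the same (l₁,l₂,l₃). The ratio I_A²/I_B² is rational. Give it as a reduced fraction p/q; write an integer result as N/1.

l's match ⇒ only the (l;m) 3-j factors differ between A and B.
A: triangle coeff Δ(4,7,7) = 1/58198140; Σ_t [0,3]: t=0:+1/52254720 t=1:−1/1935360 t=2:+1/725760 t=3:−1/2488320 = 5/10450944; (3j)²=31250/2909907 [(4 7 7; 1 2 -3)], sign=+1
B: triangle coeff Δ(4,7,7) = 1/58198140; Σ_t [0,0]: t=0:+1/17418240 = 1/17418240; (3j)²=175/12597 [(4 7 7; 4 0 -4)], sign=-1
I_A²/I_B² = (31250/2909907)/(175/12597) = 1250/1617

1250/1617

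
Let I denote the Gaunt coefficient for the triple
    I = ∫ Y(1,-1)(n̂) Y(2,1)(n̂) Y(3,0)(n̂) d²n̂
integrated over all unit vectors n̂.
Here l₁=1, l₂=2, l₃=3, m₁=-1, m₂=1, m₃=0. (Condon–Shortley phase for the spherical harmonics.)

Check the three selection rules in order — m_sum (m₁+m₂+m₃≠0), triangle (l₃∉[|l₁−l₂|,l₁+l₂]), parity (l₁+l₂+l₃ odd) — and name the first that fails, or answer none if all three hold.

none

m₁+m₂+m₃ = -1 + 1 + 0 = 0  ✓
triangle: |1−2|=1 ≤ l₃=3 ≤ 1+2=3  ✓
parity: l₁+l₂+l₃ = 6 is even  ✓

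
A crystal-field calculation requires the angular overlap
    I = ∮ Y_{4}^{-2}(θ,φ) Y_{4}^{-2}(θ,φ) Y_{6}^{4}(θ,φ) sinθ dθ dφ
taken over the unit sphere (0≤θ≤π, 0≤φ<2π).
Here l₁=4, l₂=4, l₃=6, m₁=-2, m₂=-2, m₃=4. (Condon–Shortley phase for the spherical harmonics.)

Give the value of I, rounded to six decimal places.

Rules hold: Σm=0, L=14 even, 0≤6≤8.
N = 9·9·13 = 1053
Δ = 2!·6!·6!/15! = 1/1261260
Racah Σ t=0..2: t=0:+1/4608 t=1:−1/1296 t=2:+1/4608 = -7/20736
⇒ 3j(4 4 6; 0 0 0)² = 20/1287, sgn -1
Racah Σ t=0..2: t=0:+1/69120 t=1:−1/14400 t=2:+1/69120 = -7/172800
⇒ 3j(4 4 6; -2 -2 4)² = 14/715, sgn -1
4πI² = N·(3j₀)²·(3jₘ)² = 504/1573
I = +1·√(0.320407/4π) = 0.15967833

0.159678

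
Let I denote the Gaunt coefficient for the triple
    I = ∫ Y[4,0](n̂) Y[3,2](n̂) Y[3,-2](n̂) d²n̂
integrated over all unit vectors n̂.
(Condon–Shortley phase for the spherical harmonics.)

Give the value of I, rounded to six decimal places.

-0.179515

Rules hold: Σm=0, L=10 even, 1≤3≤7.
N = 9·7·7 = 441
Δ = 4!·4!·2!/11! = 1/34650
Racah Σ t=1..3: t=1:−1/72 t=2:+1/16 t=3:−1/72 = 5/144
⇒ 3j(4 3 3; 0 0 0)² = 2/77, sgn -1
Racah Σ t=3..4: t=3:−1/72 t=4:+1/576 = -7/576
⇒ 3j(4 3 3; 0 2 -2)² = 7/198, sgn +1
4πI² = N·(3j₀)²·(3jₘ)² = 49/121
I = -1·√(0.404959/4π) = -0.17951487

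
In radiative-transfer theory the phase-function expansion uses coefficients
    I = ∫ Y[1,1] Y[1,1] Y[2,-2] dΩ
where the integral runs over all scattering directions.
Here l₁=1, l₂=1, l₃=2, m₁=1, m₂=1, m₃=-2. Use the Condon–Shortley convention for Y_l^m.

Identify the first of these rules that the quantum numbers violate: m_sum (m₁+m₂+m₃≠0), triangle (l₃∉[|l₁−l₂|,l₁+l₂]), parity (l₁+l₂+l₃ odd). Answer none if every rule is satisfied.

m₁+m₂+m₃ = 1 + 1 − 2 = 0  ✓
triangle: |1−1|=0 ≤ l₃=2 ≤ 1+1=2  ✓
parity: l₁+l₂+l₃ = 4 is even  ✓

none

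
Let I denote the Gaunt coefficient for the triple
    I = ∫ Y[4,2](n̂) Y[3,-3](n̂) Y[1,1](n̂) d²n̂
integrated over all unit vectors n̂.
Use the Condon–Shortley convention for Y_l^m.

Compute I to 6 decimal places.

Checks pass: Σm=0; 8 even; l₃=1∈[1,7].
(2·4+1)(2·3+1)(2·1+1) = 189
Δ: 6! 2! 0! / 9! → 1/252
sum: t=3:−1/36 = -1/36
3j²(4 3 1; 0 0 0) = Δ·Π!·Σ² = 4/63  (sign +1)
sum: t=0:+1/1440 = 1/1440
3j²(4 3 1; 2 -3 1) = Δ·Π!·Σ² = 1/252  (sign +1)
combine: 4πI² = 189·4/63·1/252 = 1/21
take √, sign +1: I = 0.06155813

0.061558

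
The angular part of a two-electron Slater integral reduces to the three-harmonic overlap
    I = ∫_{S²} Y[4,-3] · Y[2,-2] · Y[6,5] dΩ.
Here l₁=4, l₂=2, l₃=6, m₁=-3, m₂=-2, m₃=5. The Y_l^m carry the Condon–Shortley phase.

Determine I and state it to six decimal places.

Rules hold: Σm=0, L=12 even, 2≤6≤6.
N = 9·5·13 = 585
Δ = 0!·8!·4!/13! = 1/6435
Racah Σ t=0..0: t=0:+1/2304 = 1/2304
⇒ 3j(4 2 6; 0 0 0)² = 5/143, sgn +1
Racah Σ t=0..0: t=0:+1/120960 = 1/120960
⇒ 3j(4 2 6; -3 -2 5)² = 2/39, sgn -1
4πI² = N·(3j₀)²·(3jₘ)² = 150/143
I = -1·√(1.04895/4π) = -0.28891672

-0.288917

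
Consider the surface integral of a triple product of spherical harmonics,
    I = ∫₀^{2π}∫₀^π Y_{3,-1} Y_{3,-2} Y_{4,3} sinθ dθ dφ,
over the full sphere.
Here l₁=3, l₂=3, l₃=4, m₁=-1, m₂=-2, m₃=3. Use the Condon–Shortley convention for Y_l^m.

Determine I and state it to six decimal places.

Checks pass: Σm=0; 10 even; l₃=4∈[0,6].
(2·3+1)(2·3+1)(2·4+1) = 441
Δ: 2! 4! 4! / 11! → 1/34650
sum: t=0:+1/72 t=1:−1/16 t=2:+1/72 = -5/144
3j²(3 3 4; 0 0 0) = Δ·Π!·Σ² = 2/77  (sign -1)
sum: t=0:+1/288 t=1:−1/144 = -1/288
3j²(3 3 4; -1 -2 3) = Δ·Π!·Σ² = 1/99  (sign +1)
combine: 4πI² = 441·2/77·1/99 = 14/121
take √, sign -1: I = -0.09595473

-0.095955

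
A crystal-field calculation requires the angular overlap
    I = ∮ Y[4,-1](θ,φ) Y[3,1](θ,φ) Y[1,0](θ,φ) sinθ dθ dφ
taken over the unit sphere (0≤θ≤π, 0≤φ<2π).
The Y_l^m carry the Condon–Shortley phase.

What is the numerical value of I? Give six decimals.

Checks pass: Σm=0; 8 even; l₃=1∈[1,7].
(2·4+1)(2·3+1)(2·1+1) = 189
Δ: 6! 2! 0! / 9! → 1/252
sum: t=3:−1/36 = -1/36
3j²(4 3 1; 0 0 0) = Δ·Π!·Σ² = 4/63  (sign +1)
sum: t=4:+1/48 = 1/48
3j²(4 3 1; -1 1 0) = Δ·Π!·Σ² = 5/84  (sign -1)
combine: 4πI² = 189·4/63·5/84 = 5/7
take √, sign -1: I = -0.23841361

-0.238414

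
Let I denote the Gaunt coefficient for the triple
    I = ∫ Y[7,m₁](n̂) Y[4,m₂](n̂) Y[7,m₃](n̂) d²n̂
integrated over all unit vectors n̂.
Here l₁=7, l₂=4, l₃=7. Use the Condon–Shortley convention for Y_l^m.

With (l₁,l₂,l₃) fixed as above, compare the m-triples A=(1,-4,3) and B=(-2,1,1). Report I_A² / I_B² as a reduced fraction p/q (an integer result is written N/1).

34300/12321

Same 7,4,7: normalisation and zero-m 3j drop out of the ratio.
A: Δ: 4! 10! 4! / 19! → 1/58198140; sum: t=0:+1/9953280 = 1/9953280; 3j²(7 4 7; 1 -4 3) = Δ·Π!·Σ² = 2450/138567  (sign +1)
B: Δ: 4! 10! 4! / 19! → 1/58198140; sum: t=1:−1/11612160 t=2:+1/725760 t=3:−1/414720 t=4:+1/2073600 = -37/58060800; 3j²(7 4 7; -2 1 1) = Δ·Π!·Σ² = 4107/646646  (sign -1)
I_A²/I_B² = (2450/138567)/(4107/646646) = 34300/12321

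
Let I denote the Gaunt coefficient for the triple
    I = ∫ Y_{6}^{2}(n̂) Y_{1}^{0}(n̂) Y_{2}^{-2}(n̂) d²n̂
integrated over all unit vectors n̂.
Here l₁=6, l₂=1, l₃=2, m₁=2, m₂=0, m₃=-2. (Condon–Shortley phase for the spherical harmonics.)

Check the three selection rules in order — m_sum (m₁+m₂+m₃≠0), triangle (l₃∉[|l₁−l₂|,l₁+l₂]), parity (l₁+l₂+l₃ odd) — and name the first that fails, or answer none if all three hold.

m₁+m₂+m₃ = 2 + 0 − 2 = 0  ✓
triangle: |6−1|=5 ≤ l₃=2 ≤ 6+1=7  ✗
parity: l₁+l₂+l₃ = 9 is odd

triangle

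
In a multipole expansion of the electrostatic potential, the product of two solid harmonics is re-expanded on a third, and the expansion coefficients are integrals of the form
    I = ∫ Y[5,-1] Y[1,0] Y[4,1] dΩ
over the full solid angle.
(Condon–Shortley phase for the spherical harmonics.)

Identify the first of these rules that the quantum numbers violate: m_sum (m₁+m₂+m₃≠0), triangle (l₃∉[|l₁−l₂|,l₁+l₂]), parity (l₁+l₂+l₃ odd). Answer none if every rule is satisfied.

m₁+m₂+m₃ = -1 + 0 + 1 = 0  ✓
triangle: |5−1|=4 ≤ l₃=4 ≤ 5+1=6  ✓
parity: l₁+l₂+l₃ = 10 is even  ✓

none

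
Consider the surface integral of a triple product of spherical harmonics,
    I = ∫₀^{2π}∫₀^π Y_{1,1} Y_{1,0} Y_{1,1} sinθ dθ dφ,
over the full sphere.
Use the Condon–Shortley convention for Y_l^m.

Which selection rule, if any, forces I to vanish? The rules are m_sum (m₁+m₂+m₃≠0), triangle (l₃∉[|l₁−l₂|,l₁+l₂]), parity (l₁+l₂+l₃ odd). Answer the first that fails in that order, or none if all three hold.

m_sum

Σmᵢ = 2  ✗
l₃∈[|l₁−l₂|,l₁+l₂]=[0,2], have l₃=1
Σlᵢ = 3 ⇒ odd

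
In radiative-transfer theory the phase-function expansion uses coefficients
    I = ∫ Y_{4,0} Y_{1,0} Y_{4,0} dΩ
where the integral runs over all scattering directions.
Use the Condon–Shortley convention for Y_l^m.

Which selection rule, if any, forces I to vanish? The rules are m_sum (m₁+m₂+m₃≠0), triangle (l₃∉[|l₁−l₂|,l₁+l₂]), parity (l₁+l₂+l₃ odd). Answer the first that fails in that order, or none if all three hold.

parity

Σmᵢ = 0  ✓
l₃∈[|l₁−l₂|,l₁+l₂]=[3,5], have l₃=4  ✓
Σlᵢ = 9 ⇒ odd  ✗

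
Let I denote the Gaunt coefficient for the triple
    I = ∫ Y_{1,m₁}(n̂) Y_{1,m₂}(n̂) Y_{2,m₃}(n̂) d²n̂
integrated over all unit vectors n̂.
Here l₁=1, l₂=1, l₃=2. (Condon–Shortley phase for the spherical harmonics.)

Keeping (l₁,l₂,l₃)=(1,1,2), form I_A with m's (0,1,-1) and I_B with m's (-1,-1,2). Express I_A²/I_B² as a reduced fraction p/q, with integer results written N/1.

Same 1,1,2: normalisation and zero-m 3j drop out of the ratio.
A: Δ: 0! 2! 2! / 5! → 1/30; sum: t=0:+1/2 = 1/2; 3j²(1 1 2; 0 1 -1) = Δ·Π!·Σ² = 1/10  (sign -1)
B: Δ: 0! 2! 2! / 5! → 1/30; sum: t=0:+1/4 = 1/4; 3j²(1 1 2; -1 -1 2) = Δ·Π!·Σ² = 1/5  (sign +1)
I_A²/I_B² = (1/10)/(1/5) = 1/2

1/2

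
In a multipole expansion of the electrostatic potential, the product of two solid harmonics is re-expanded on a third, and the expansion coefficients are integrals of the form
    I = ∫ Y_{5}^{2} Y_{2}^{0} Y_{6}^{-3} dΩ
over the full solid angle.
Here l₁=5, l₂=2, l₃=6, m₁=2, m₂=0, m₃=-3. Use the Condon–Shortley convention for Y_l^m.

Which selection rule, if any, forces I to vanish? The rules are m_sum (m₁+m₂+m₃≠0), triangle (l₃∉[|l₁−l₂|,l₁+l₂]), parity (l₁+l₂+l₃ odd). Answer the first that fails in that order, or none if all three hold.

m_sum

Σmᵢ = -1  ✗
l₃∈[|l₁−l₂|,l₁+l₂]=[3,7], have l₃=6
Σlᵢ = 13 ⇒ odd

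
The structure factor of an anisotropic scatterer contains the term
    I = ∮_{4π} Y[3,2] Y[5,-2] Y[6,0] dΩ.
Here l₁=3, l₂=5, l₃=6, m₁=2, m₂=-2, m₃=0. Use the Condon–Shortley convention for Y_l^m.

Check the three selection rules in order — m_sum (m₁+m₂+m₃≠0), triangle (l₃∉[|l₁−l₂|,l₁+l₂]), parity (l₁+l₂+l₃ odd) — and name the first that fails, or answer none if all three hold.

Σmᵢ = 0  ✓
l₃∈[|l₁−l₂|,l₁+l₂]=[2,8], have l₃=6  ✓
Σlᵢ = 14 ⇒ even  ✓

none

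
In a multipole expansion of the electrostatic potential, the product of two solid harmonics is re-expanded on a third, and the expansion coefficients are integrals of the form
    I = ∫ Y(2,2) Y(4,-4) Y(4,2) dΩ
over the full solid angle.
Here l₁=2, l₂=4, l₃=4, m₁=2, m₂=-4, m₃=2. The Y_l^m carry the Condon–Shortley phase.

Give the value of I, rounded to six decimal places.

-0.106180

Checks pass: Σm=0; 10 even; l₃=4∈[2,6].
(2·2+1)(2·4+1)(2·4+1) = 405
Δ: 2! 2! 6! / 11! → 1/13860
sum: t=0:+1/192 t=1:−1/36 t=2:+1/192 = -5/288
3j²(2 4 4; 0 0 0) = Δ·Π!·Σ² = 20/693  (sign -1)
sum: t=0:+1/2880 = 1/2880
3j²(2 4 4; 2 -4 2) = Δ·Π!·Σ² = 2/165  (sign +1)
combine: 4πI² = 405·20/693·2/165 = 120/847
take √, sign -1: I = -0.10618031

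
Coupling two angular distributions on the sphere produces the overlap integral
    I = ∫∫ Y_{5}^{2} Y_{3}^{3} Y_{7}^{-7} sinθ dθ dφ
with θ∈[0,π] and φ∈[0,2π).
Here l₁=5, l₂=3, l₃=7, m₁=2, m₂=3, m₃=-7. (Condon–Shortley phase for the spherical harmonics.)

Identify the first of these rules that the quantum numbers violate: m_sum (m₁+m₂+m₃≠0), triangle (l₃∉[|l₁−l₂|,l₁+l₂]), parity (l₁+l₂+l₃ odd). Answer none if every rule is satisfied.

Σmᵢ = -2  ✗
l₃∈[|l₁−l₂|,l₁+l₂]=[2,8], have l₃=7
Σlᵢ = 15 ⇒ odd

m_sum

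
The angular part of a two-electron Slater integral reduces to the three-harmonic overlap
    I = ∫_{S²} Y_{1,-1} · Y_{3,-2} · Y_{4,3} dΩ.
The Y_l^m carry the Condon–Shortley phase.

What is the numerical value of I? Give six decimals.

Checks pass: Σm=0; 8 even; l₃=4∈[2,4].
(2·1+1)(2·3+1)(2·4+1) = 189
Δ: 0! 2! 6! / 9! → 1/252
sum: t=0:+1/36 = 1/36
3j²(1 3 4; 0 0 0) = Δ·Π!·Σ² = 4/63  (sign +1)
sum: t=0:+1/240 = 1/240
3j²(1 3 4; -1 -2 3) = Δ·Π!·Σ² = 1/12  (sign -1)
combine: 4πI² = 189·4/63·1/12 = 1/1
take √, sign -1: I = -0.28209479

-0.282095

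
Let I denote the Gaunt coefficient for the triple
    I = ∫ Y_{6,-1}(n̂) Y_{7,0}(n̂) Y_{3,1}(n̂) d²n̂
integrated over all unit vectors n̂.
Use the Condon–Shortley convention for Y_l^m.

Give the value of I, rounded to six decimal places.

Rules hold: Σm=0, L=16 even, 1≤3≤13.
N = 13·15·7 = 1365
Δ = 10!·2!·4!/17! = 1/2042040
Racah Σ t=4..6: t=4:+1/207360 t=5:−1/57600 t=6:+1/207360 = -1/129600
⇒ 3j(6 7 3; 0 0 0)² = 168/12155, sgn +1
Racah Σ t=5..7: t=5:−1/115200 t=6:+1/103680 t=7:−1/1451520 = 1/3628800
⇒ 3j(6 7 3; -1 0 1)² = 1/36465, sgn +1
4πI² = N·(3j₀)²·(3jₘ)² = 1176/2272985
I = +1·√(0.000517381/4π) = 0.00641653

0.006417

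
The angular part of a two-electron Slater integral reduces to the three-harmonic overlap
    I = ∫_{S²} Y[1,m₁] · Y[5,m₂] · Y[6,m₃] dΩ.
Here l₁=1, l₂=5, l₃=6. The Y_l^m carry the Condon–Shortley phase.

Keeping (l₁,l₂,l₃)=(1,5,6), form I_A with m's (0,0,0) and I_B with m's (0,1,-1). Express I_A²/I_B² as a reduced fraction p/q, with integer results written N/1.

l's match ⇒ only the (l;m) 3-j factors differ between A and B.
A: triangle coeff Δ(1,5,6) = 1/858; Σ_t [0,0]: t=0:+1/14400 = 1/14400; (3j)²=6/143 [(1 5 6; 0 0 0)], sign=+1
B: triangle coeff Δ(1,5,6) = 1/858; Σ_t [0,0]: t=0:+1/17280 = 1/17280; (3j)²=35/858 [(1 5 6; 0 1 -1)], sign=-1
I_A²/I_B² = (6/143)/(35/858) = 36/35

36/35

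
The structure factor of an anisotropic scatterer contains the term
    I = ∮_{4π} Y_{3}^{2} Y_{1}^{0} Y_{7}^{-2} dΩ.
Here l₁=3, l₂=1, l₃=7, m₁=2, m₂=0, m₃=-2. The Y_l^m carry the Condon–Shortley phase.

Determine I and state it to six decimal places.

0.000000

l₃=7 ∉ [2,4] — triangle fails ⇒ I = 0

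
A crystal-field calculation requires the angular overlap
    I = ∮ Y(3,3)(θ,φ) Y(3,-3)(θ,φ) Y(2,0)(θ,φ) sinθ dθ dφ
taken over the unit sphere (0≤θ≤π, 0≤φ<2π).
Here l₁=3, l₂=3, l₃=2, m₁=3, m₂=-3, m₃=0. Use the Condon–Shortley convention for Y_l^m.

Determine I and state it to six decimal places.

Rules hold: Σm=0, L=8 even, 0≤2≤6.
N = 7·7·5 = 245
Δ = 4!·2!·2!/9! = 1/3780
Racah Σ t=1..3: t=1:−1/24 t=2:+1/4 t=3:−1/24 = 1/6
⇒ 3j(3 3 2; 0 0 0)² = 4/105, sgn +1
Racah Σ t=0..0: t=0:+1/96 = 1/96
⇒ 3j(3 3 2; 3 -3 0)² = 5/84, sgn +1
4πI² = N·(3j₀)²·(3jₘ)² = 5/9
I = +1·√(0.555556/4π) = 0.21026104

0.210261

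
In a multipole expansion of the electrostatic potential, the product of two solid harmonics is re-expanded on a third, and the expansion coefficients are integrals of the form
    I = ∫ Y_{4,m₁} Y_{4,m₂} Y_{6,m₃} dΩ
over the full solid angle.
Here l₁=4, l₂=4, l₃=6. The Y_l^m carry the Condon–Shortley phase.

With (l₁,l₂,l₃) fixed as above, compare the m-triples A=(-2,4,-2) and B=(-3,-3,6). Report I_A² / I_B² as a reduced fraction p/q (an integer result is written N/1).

l's match ⇒ only the (l;m) 3-j factors differ between A and B.
A: triangle coeff Δ(4,4,6) = 1/1261260; Σ_t [2,2]: t=2:+1/69120 = 1/69120; (3j)²=4/429 [(4 4 6; -2 4 -2)], sign=+1
B: triangle coeff Δ(4,4,6) = 1/1261260; Σ_t [1,1]: t=1:−1/518400 = -1/518400; (3j)²=7/195 [(4 4 6; -3 -3 6)], sign=-1
I_A²/I_B² = (4/429)/(7/195) = 20/77

20/77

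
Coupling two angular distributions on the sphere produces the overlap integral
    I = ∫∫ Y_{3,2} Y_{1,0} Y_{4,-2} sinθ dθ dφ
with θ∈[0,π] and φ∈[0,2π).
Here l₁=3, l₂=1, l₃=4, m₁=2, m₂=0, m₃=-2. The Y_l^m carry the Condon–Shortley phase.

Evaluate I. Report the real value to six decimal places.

Rules hold: Σm=0, L=8 even, 2≤4≤4.
N = 7·3·9 = 189
Δ = 0!·6!·2!/9! = 1/252
Racah Σ t=0..0: t=0:+1/36 = 1/36
⇒ 3j(3 1 4; 0 0 0)² = 4/63, sgn +1
Racah Σ t=0..0: t=0:+1/120 = 1/120
⇒ 3j(3 1 4; 2 0 -2)² = 1/21, sgn +1
4πI² = N·(3j₀)²·(3jₘ)² = 4/7
I = +1·√(0.571429/4π) = 0.21324362

0.213244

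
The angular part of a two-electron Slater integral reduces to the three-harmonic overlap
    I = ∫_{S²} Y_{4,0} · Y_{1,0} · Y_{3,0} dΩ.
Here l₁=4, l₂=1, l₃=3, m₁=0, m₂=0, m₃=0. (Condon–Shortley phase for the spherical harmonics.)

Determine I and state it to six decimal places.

Rules hold: Σm=0, L=8 even, 3≤3≤5.
N = 9·3·7 = 189
Δ = 2!·6!·0!/9! = 1/252
Racah Σ t=1..1: t=1:−1/36 = -1/36
⇒ 3j(4 1 3; 0 0 0)² = 4/63, sgn +1
(m-triple is (0,0,0) — same symbol as above.)
4πI² = N·(3j₀)²·(3jₘ)² = 16/21
I = +1·√(0.761905/4π) = 0.24623252

0.246233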